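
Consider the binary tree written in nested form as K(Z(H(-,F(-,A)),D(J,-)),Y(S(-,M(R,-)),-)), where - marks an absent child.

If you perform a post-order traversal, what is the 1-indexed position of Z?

Post-order visits the left subtree, then the right subtree, then the node.
At K: go left to Z.
  At Z: go left to H.
    At H: no left child.
    At H: go right to F.
      At F: no left child.
      At F: go right to A.
        A is a leaf — visit A.
      Visit F.
    Visit H.
  At Z: go right to D.
    At D: go left to J.
      J is a leaf — visit J.
    At D: no right child.
    Visit D.
  Visit Z.
At K: go right to Y.
  At Y: go left to S.
    At S: no left child.
    At S: go right to M.
      At M: go left to R.
        R is a leaf — visit R.
      At M: no right child.
      Visit M.
    Visit S.
  At Y: no right child.
  Visit Y.
Visit K.
Full post-order sequence: A, F, H, J, D, Z, R, M, S, Y, K.

6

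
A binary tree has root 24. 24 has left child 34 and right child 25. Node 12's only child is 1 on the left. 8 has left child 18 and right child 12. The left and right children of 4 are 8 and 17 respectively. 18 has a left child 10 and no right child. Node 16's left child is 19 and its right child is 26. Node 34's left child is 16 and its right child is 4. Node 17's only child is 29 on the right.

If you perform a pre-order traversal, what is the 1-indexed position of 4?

6

Pre-order visits the node, then its left subtree, then its right subtree.
Visit 24.
At 24: go left to 34.
  Visit 34.
  At 34: go left to 16.
    Visit 16.
    At 16: go left to 19.
      19 is a leaf — visit 19.
    At 16: go right to 26.
      26 is a leaf — visit 26.
  At 34: go right to 4.
    Visit 4.
    At 4: go left to 8.
      Visit 8.
      At 8: go left to 18.
        Visit 18.
        At 18: go left to 10.
          10 is a leaf — visit 10.
        At 18: no right child.
      At 8: go right to 12.
        Visit 12.
        At 12: go left to 1.
          1 is a leaf — visit 1.
        At 12: no right child.
    At 4: go right to 17.
      Visit 17.
      At 17: no left child.
      At 17: go right to 29.
        29 is a leaf — visit 29.
At 24: go right to 25.
  25 is a leaf — visit 25.
Full pre-order sequence: 24, 34, 16, 19, 26, 4, 8, 18, 10, 12, 1, 17, 29, 25.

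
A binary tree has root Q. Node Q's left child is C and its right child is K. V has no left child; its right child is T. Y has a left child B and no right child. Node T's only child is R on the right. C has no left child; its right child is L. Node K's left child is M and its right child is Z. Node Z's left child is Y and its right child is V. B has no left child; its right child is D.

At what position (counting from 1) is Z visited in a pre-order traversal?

6

Pre-order visits the node, then its left subtree, then its right subtree.
Visit Q.
At Q: go left to C.
  Visit C.
  At C: no left child.
  At C: go right to L.
    L is a leaf — visit L.
At Q: go right to K.
  Visit K.
  At K: go left to M.
    M is a leaf — visit M.
  At K: go right to Z.
    Visit Z.
    At Z: go left to Y.
      Visit Y.
      At Y: go left to B.
        Visit B.
        At B: no left child.
        At B: go right to D.
          D is a leaf — visit D.
      At Y: no right child.
    At Z: go right to V.
      Visit V.
      At V: no left child.
      At V: go right to T.
        Visit T.
        At T: no left child.
        At T: go right to R.
          R is a leaf — visit R.
Full pre-order sequence: Q, C, L, K, M, Z, Y, B, D, V, T, R.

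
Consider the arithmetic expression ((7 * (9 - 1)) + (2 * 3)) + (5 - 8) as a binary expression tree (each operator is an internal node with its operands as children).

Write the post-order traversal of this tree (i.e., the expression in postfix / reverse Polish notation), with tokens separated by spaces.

7 9 1 - * 2 3 * + 5 8 - +

Post-order on an expression tree gives postfix notation: for each operator, emit left operand, right operand, then the operator.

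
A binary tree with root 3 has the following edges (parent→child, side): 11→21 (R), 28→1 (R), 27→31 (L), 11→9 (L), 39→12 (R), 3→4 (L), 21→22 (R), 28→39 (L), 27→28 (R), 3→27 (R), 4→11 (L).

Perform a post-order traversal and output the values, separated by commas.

9, 22, 21, 11, 4, 31, 12, 39, 1, 28, 27, 3

Post-order visits the left subtree, then the right subtree, then the node.
At 3: go left to 4.
  At 4: go left to 11.
    At 11: go left to 9.
      9 is a leaf — visit 9.
    At 11: go right to 21.
      At 21: no left child.
      At 21: go right to 22.
        22 is a leaf — visit 22.
      Visit 21.
    Visit 11.
  At 4: no right child.
  Visit 4.
At 3: go right to 27.
  At 27: go left to 31.
    31 is a leaf — visit 31.
  At 27: go right to 28.
    At 28: go left to 39.
      At 39: no left child.
      At 39: go right to 12.
        12 is a leaf — visit 12.
      Visit 39.
    At 28: go right to 1.
      1 is a leaf — visit 1.
    Visit 28.
  Visit 27.
Visit 3.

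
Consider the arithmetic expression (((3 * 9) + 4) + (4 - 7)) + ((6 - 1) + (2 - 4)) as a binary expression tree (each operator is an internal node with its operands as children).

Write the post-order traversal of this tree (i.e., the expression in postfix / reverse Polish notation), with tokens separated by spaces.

Post-order on an expression tree gives postfix notation: for each operator, emit left operand, right operand, then the operator.

3 9 * 4 + 4 7 - + 6 1 - 2 4 - + +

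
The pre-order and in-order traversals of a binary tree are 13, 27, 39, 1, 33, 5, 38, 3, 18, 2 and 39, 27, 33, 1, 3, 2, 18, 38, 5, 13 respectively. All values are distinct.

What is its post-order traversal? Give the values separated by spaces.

The first element of pre-order is the root; it splits in-order into left and right subtrees.
Root 13: left subtree has 9 nodes {39, 27, 33, 1, 3, 2, 18, 38, 5}, right has 0 { }.
  Root 27: left subtree has 1 node {39}, right has 7 {33, 1, 3, 2, 18, 38, 5}.
    Root 1: left subtree has 1 node {33}, right has 5 {3, 2, 18, 38, 5}.
      Root 5: left subtree has 4 nodes {3, 2, 18, 38}, right has 0 { }.
        Root 38: left subtree has 3 nodes {3, 2, 18}, right has 0 { }.
          Root 3: left subtree has 0 nodes { }, right has 2 {2, 18}.
            Root 18: left subtree has 1 node {2}, right has 0 { }.

39 33 2 18 3 38 5 1 27 13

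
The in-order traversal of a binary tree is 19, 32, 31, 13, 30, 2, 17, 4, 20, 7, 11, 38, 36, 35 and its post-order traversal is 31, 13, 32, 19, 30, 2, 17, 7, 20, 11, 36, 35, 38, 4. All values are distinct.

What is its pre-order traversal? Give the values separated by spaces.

The last element of post-order is the root; it splits in-order into left and right subtrees.
Root 4: left subtree has 7 nodes {19, 32, 31, 13, 30, 2, 17}, right has 6 {20, 7, 11, 38, 36, 35}.
  Root 17: left subtree has 6 nodes {19, 32, 31, 13, 30, 2}, right has 0 { }.
    Root 2: left subtree has 5 nodes {19, 32, 31, 13, 30}, right has 0 { }.
      Root 30: left subtree has 4 nodes {19, 32, 31, 13}, right has 0 { }.
        Root 19: left subtree has 0 nodes { }, right has 3 {32, 31, 13}.
          Root 32: left subtree has 0 nodes { }, right has 2 {31, 13}.
            Root 13: left subtree has 1 node {31}, right has 0 { }.
  Root 38: left subtree has 3 nodes {20, 7, 11}, right has 2 {36, 35}.
    Root 11: left subtree has 2 nodes {20, 7}, right has 0 { }.
      Root 20: left subtree has 0 nodes { }, right has 1 {7}.
    Root 35: left subtree has 1 node {36}, right has 0 { }.

4 17 2 30 19 32 13 31 38 11 20 7 35 36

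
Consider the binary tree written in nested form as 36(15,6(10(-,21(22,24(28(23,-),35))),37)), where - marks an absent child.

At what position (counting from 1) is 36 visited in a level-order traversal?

Level-order visits nodes level by level from the root, left to right within each level.
Level 0: 36
Level 1: 15, 6
Level 2: 10, 37
Level 3: 21
Level 4: 22, 24
Level 5: 28, 35
Level 6: 23
Full level-order sequence: 36, 15, 6, 10, 37, 21, 22, 24, 28, 35, 23.

1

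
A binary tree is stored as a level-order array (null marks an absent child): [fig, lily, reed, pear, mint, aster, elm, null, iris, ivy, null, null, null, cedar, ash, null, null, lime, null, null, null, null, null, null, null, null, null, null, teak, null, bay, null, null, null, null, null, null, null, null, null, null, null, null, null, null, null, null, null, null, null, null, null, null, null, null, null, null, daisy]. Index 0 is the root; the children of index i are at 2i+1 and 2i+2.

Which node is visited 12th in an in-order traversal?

In-order visits the left subtree, then the node, then the right subtree.
At fig: go left to lily.
  At lily: go left to pear.
    At pear: no left child.
    Visit pear.
    At pear: go right to iris.
      At iris: go left to lime.
        lime is a leaf — visit lime.
      Visit iris.
      At iris: no right child.
  Visit lily.
  At lily: go right to mint.
    At mint: go left to ivy.
      ivy is a leaf — visit ivy.
    Visit mint.
    At mint: no right child.
Visit fig.
At fig: go right to reed.
  At reed: go left to aster.
    aster is a leaf — visit aster.
  Visit reed.
  At reed: go right to elm.
    At elm: go left to cedar.
      At cedar: no left child.
      Visit cedar.
      At cedar: go right to teak.
        At teak: go left to daisy.
          daisy is a leaf — visit daisy.
        Visit teak.
        At teak: no right child.
    Visit elm.
    At elm: go right to ash.
      At ash: no left child.
      Visit ash.
      At ash: go right to bay.
        bay is a leaf — visit bay.
Full in-order sequence: pear, lime, iris, lily, ivy, mint, fig, aster, reed, cedar, daisy, teak, elm, ash, bay.

teak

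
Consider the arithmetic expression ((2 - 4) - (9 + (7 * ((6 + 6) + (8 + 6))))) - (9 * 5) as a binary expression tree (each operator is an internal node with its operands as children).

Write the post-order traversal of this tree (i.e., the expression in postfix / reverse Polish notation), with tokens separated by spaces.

2 4 - 9 7 6 6 + 8 6 + + * + - 9 5 * -

Post-order on an expression tree gives postfix notation: for each operator, emit left operand, right operand, then the operator.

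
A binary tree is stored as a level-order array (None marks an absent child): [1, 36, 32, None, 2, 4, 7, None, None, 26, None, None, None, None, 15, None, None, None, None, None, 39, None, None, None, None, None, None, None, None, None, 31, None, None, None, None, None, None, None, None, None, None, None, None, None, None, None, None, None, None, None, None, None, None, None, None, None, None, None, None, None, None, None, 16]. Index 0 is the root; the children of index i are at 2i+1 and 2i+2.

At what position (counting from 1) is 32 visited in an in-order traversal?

In-order visits the left subtree, then the node, then the right subtree.
At 1: go left to 36.
  At 36: no left child.
  Visit 36.
  At 36: go right to 2.
    At 2: go left to 26.
      At 26: no left child.
      Visit 26.
      At 26: go right to 39.
        39 is a leaf — visit 39.
    Visit 2.
    At 2: no right child.
Visit 1.
At 1: go right to 32.
  At 32: go left to 4.
    4 is a leaf — visit 4.
  Visit 32.
  At 32: go right to 7.
    At 7: no left child.
    Visit 7.
    At 7: go right to 15.
      At 15: no left child.
      Visit 15.
      At 15: go right to 31.
        At 31: no left child.
        Visit 31.
        At 31: go right to 16.
          16 is a leaf — visit 16.
Full in-order sequence: 36, 26, 39, 2, 1, 4, 32, 7, 15, 31, 16.

7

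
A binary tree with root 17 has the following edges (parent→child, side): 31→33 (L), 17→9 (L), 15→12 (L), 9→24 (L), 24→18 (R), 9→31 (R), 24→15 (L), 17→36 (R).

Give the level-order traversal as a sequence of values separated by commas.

Level-order visits nodes level by level from the root, left to right within each level.
Level 0: 17
Level 1: 9, 36
Level 2: 24, 31
Level 3: 15, 18, 33
Level 4: 12

17, 9, 36, 24, 31, 15, 18, 33, 12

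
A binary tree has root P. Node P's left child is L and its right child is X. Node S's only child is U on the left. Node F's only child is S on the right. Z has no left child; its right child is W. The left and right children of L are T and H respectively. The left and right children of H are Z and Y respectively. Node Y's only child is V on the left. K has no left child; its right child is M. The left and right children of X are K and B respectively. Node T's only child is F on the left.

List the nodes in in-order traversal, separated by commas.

In-order visits the left subtree, then the node, then the right subtree.
At P: go left to L.
  At L: go left to T.
    At T: go left to F.
      At F: no left child.
      Visit F.
      At F: go right to S.
        At S: go left to U.
          U is a leaf — visit U.
        Visit S.
        At S: no right child.
    Visit T.
    At T: no right child.
  Visit L.
  At L: go right to H.
    At H: go left to Z.
      At Z: no left child.
      Visit Z.
      At Z: go right to W.
        W is a leaf — visit W.
    Visit H.
    At H: go right to Y.
      At Y: go left to V.
        V is a leaf — visit V.
      Visit Y.
      At Y: no right child.
Visit P.
At P: go right to X.
  At X: go left to K.
    At K: no left child.
    Visit K.
    At K: go right to M.
      M is a leaf — visit M.
  Visit X.
  At X: go right to B.
    B is a leaf — visit B.

F, U, S, T, L, Z, W, H, V, Y, P, K, M, X, B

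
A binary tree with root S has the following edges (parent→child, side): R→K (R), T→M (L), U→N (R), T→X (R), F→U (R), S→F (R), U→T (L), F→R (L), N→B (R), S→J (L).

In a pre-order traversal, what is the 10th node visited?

Pre-order visits the node, then its left subtree, then its right subtree.
Visit S.
At S: go left to J.
  J is a leaf — visit J.
At S: go right to F.
  Visit F.
  At F: go left to R.
    Visit R.
    At R: no left child.
    At R: go right to K.
      K is a leaf — visit K.
  At F: go right to U.
    Visit U.
    At U: go left to T.
      Visit T.
      At T: go left to M.
        M is a leaf — visit M.
      At T: go right to X.
        X is a leaf — visit X.
    At U: go right to N.
      Visit N.
      At N: no left child.
      At N: go right to B.
        B is a leaf — visit B.
Full pre-order sequence: S, J, F, R, K, U, T, M, X, N, B.

N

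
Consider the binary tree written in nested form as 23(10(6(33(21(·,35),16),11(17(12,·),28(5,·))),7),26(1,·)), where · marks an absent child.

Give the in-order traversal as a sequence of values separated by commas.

21, 35, 33, 16, 6, 12, 17, 11, 5, 28, 10, 7, 23, 1, 26

In-order visits the left subtree, then the node, then the right subtree.
At 23: go left to 10.
  At 10: go left to 6.
    At 6: go left to 33.
      At 33: go left to 21.
        At 21: no left child.
        Visit 21.
        At 21: go right to 35.
          35 is a leaf — visit 35.
      Visit 33.
      At 33: go right to 16.
        16 is a leaf — visit 16.
    Visit 6.
    At 6: go right to 11.
      At 11: go left to 17.
        At 17: go left to 12.
          12 is a leaf — visit 12.
        Visit 17.
        At 17: no right child.
      Visit 11.
      At 11: go right to 28.
        At 28: go left to 5.
          5 is a leaf — visit 5.
        Visit 28.
        At 28: no right child.
  Visit 10.
  At 10: go right to 7.
    7 is a leaf — visit 7.
Visit 23.
At 23: go right to 26.
  At 26: go left to 1.
    1 is a leaf — visit 1.
  Visit 26.
  At 26: no right child.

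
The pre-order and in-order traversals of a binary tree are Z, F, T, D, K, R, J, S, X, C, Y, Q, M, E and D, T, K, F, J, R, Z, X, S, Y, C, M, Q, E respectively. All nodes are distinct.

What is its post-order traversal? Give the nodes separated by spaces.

The first element of pre-order is the root; it splits in-order into left and right subtrees.
Root Z: left subtree has 6 nodes {D, T, K, F, J, R}, right has 7 {X, S, Y, C, M, Q, E}.
  Root F: left subtree has 3 nodes {D, T, K}, right has 2 {J, R}.
    Root T: left subtree has 1 node {D}, right has 1 {K}.
    Root R: left subtree has 1 node {J}, right has 0 { }.
  Root S: left subtree has 1 node {X}, right has 5 {Y, C, M, Q, E}.
    Root C: left subtree has 1 node {Y}, right has 3 {M, Q, E}.
      Root Q: left subtree has 1 node {M}, right has 1 {E}.

D K T J R F X Y M E Q C S Z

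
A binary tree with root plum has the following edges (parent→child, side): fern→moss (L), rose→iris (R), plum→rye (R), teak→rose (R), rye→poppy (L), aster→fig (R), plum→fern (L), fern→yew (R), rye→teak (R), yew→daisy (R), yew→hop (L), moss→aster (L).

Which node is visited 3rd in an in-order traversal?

moss

In-order visits the left subtree, then the node, then the right subtree.
At plum: go left to fern.
  At fern: go left to moss.
    At moss: go left to aster.
      At aster: no left child.
      Visit aster.
      At aster: go right to fig.
        fig is a leaf — visit fig.
    Visit moss.
    At moss: no right child.
  Visit fern.
  At fern: go right to yew.
    At yew: go left to hop.
      hop is a leaf — visit hop.
    Visit yew.
    At yew: go right to daisy.
      daisy is a leaf — visit daisy.
Visit plum.
At plum: go right to rye.
  At rye: go left to poppy.
    poppy is a leaf — visit poppy.
  Visit rye.
  At rye: go right to teak.
    At teak: no left child.
    Visit teak.
    At teak: go right to rose.
      At rose: no left child.
      Visit rose.
      At rose: go right to iris.
        iris is a leaf — visit iris.
Full in-order sequence: aster, fig, moss, fern, hop, yew, daisy, plum, poppy, rye, teak, rose, iris.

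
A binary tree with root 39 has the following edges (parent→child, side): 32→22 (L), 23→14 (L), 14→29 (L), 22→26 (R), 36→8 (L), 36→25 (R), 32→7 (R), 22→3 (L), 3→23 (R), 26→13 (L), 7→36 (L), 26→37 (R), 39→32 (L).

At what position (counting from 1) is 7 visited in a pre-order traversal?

11

Pre-order visits the node, then its left subtree, then its right subtree.
Visit 39.
At 39: go left to 32.
  Visit 32.
  At 32: go left to 22.
    Visit 22.
    At 22: go left to 3.
      Visit 3.
      At 3: no left child.
      At 3: go right to 23.
        Visit 23.
        At 23: go left to 14.
          Visit 14.
          At 14: go left to 29.
            29 is a leaf — visit 29.
          At 14: no right child.
        At 23: no right child.
    At 22: go right to 26.
      Visit 26.
      At 26: go left to 13.
        13 is a leaf — visit 13.
      At 26: go right to 37.
        37 is a leaf — visit 37.
  At 32: go right to 7.
    Visit 7.
    At 7: go left to 36.
      Visit 36.
      At 36: go left to 8.
        8 is a leaf — visit 8.
      At 36: go right to 25.
        25 is a leaf — visit 25.
    At 7: no right child.
At 39: no right child.
Full pre-order sequence: 39, 32, 22, 3, 23, 14, 29, 26, 13, 37, 7, 36, 8, 25.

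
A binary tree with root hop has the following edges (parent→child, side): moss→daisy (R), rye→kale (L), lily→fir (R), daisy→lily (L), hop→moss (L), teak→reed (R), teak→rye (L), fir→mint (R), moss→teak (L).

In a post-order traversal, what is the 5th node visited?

mint

Post-order visits the left subtree, then the right subtree, then the node.
At hop: go left to moss.
  At moss: go left to teak.
    At teak: go left to rye.
      At rye: go left to kale.
        kale is a leaf — visit kale.
      At rye: no right child.
      Visit rye.
    At teak: go right to reed.
      reed is a leaf — visit reed.
    Visit teak.
  At moss: go right to daisy.
    At daisy: go left to lily.
      At lily: no left child.
      At lily: go right to fir.
        At fir: no left child.
        At fir: go right to mint.
          mint is a leaf — visit mint.
        Visit fir.
      Visit lily.
    At daisy: no right child.
    Visit daisy.
  Visit moss.
At hop: no right child.
Visit hop.
Full post-order sequence: kale, rye, reed, teak, mint, fir, lily, daisy, moss, hop.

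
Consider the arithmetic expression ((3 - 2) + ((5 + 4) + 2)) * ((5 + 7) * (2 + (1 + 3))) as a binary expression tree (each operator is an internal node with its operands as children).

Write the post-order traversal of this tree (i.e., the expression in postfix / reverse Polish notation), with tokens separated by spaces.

3 2 - 5 4 + 2 + + 5 7 + 2 1 3 + + * *

Post-order on an expression tree gives postfix notation: for each operator, emit left operand, right operand, then the operator.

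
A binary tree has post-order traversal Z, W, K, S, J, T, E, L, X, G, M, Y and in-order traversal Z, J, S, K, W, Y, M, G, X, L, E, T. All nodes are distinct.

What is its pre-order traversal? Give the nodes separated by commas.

The last element of post-order is the root; it splits in-order into left and right subtrees.
Root Y: left subtree has 5 nodes {Z, J, S, K, W}, right has 6 {M, G, X, L, E, T}.
  Root J: left subtree has 1 node {Z}, right has 3 {S, K, W}.
    Root S: left subtree has 0 nodes { }, right has 2 {K, W}.
      Root K: left subtree has 0 nodes { }, right has 1 {W}.
  Root M: left subtree has 0 nodes { }, right has 5 {G, X, L, E, T}.
    Root G: left subtree has 0 nodes { }, right has 4 {X, L, E, T}.
      Root X: left subtree has 0 nodes { }, right has 3 {L, E, T}.
        Root L: left subtree has 0 nodes { }, right has 2 {E, T}.
          Root E: left subtree has 0 nodes { }, right has 1 {T}.

Y, J, Z, S, K, W, M, G, X, L, E, T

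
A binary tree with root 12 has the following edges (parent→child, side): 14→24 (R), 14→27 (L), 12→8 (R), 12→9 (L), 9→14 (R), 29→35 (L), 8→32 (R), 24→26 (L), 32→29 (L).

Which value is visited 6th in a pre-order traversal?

Pre-order visits the node, then its left subtree, then its right subtree.
Visit 12.
At 12: go left to 9.
  Visit 9.
  At 9: no left child.
  At 9: go right to 14.
    Visit 14.
    At 14: go left to 27.
      27 is a leaf — visit 27.
    At 14: go right to 24.
      Visit 24.
      At 24: go left to 26.
        26 is a leaf — visit 26.
      At 24: no right child.
At 12: go right to 8.
  Visit 8.
  At 8: no left child.
  At 8: go right to 32.
    Visit 32.
    At 32: go left to 29.
      Visit 29.
      At 29: go left to 35.
        35 is a leaf — visit 35.
      At 29: no right child.
    At 32: no right child.
Full pre-order sequence: 12, 9, 14, 27, 24, 26, 8, 32, 29, 35.

26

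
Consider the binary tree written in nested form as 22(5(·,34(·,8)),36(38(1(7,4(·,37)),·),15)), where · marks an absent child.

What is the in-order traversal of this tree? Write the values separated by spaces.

In-order visits the left subtree, then the node, then the right subtree.
At 22: go left to 5.
  At 5: no left child.
  Visit 5.
  At 5: go right to 34.
    At 34: no left child.
    Visit 34.
    At 34: go right to 8.
      8 is a leaf — visit 8.
Visit 22.
At 22: go right to 36.
  At 36: go left to 38.
    At 38: go left to 1.
      At 1: go left to 7.
        7 is a leaf — visit 7.
      Visit 1.
      At 1: go right to 4.
        At 4: no left child.
        Visit 4.
        At 4: go right to 37.
          37 is a leaf — visit 37.
    Visit 38.
    At 38: no right child.
  Visit 36.
  At 36: go right to 15.
    15 is a leaf — visit 15.

5 34 8 22 7 1 4 37 38 36 15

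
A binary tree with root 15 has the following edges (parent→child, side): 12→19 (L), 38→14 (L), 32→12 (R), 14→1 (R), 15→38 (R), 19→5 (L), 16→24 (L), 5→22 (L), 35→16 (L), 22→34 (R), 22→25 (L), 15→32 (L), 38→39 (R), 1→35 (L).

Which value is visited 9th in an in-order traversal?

In-order visits the left subtree, then the node, then the right subtree.
At 15: go left to 32.
  At 32: no left child.
  Visit 32.
  At 32: go right to 12.
    At 12: go left to 19.
      At 19: go left to 5.
        At 5: go left to 22.
          At 22: go left to 25.
            25 is a leaf — visit 25.
          Visit 22.
          At 22: go right to 34.
            34 is a leaf — visit 34.
        Visit 5.
        At 5: no right child.
      Visit 19.
      At 19: no right child.
    Visit 12.
    At 12: no right child.
Visit 15.
At 15: go right to 38.
  At 38: go left to 14.
    At 14: no left child.
    Visit 14.
    At 14: go right to 1.
      At 1: go left to 35.
        At 35: go left to 16.
          At 16: go left to 24.
            24 is a leaf — visit 24.
          Visit 16.
          At 16: no right child.
        Visit 35.
        At 35: no right child.
      Visit 1.
      At 1: no right child.
  Visit 38.
  At 38: go right to 39.
    39 is a leaf — visit 39.
Full in-order sequence: 32, 25, 22, 34, 5, 19, 12, 15, 14, 24, 16, 35, 1, 38, 39.

14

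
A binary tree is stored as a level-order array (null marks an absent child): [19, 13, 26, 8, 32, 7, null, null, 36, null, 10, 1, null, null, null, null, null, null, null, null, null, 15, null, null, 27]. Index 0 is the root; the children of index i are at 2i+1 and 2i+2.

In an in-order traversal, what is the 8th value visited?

1

In-order visits the left subtree, then the node, then the right subtree.
At 19: go left to 13.
  At 13: go left to 8.
    At 8: no left child.
    Visit 8.
    At 8: go right to 36.
      36 is a leaf — visit 36.
  Visit 13.
  At 13: go right to 32.
    At 32: no left child.
    Visit 32.
    At 32: go right to 10.
      At 10: go left to 15.
        15 is a leaf — visit 15.
      Visit 10.
      At 10: no right child.
Visit 19.
At 19: go right to 26.
  At 26: go left to 7.
    At 7: go left to 1.
      At 1: no left child.
      Visit 1.
      At 1: go right to 27.
        27 is a leaf — visit 27.
    Visit 7.
    At 7: no right child.
  Visit 26.
  At 26: no right child.
Full in-order sequence: 8, 36, 13, 32, 15, 10, 19, 1, 27, 7, 26.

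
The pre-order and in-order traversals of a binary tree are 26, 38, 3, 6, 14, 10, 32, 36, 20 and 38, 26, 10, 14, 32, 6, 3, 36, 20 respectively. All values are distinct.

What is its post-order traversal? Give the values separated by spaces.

The first element of pre-order is the root; it splits in-order into left and right subtrees.
Root 26: left subtree has 1 node {38}, right has 7 {10, 14, 32, 6, 3, 36, 20}.
  Root 3: left subtree has 4 nodes {10, 14, 32, 6}, right has 2 {36, 20}.
    Root 6: left subtree has 3 nodes {10, 14, 32}, right has 0 { }.
      Root 14: left subtree has 1 node {10}, right has 1 {32}.
    Root 36: left subtree has 0 nodes { }, right has 1 {20}.

38 10 32 14 6 20 36 3 26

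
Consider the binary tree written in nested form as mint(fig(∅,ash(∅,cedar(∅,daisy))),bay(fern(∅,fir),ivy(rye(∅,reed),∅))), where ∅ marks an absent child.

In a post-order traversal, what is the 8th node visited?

Post-order visits the left subtree, then the right subtree, then the node.
At mint: go left to fig.
  At fig: no left child.
  At fig: go right to ash.
    At ash: no left child.
    At ash: go right to cedar.
      At cedar: no left child.
      At cedar: go right to daisy.
        daisy is a leaf — visit daisy.
      Visit cedar.
    Visit ash.
  Visit fig.
At mint: go right to bay.
  At bay: go left to fern.
    At fern: no left child.
    At fern: go right to fir.
      fir is a leaf — visit fir.
    Visit fern.
  At bay: go right to ivy.
    At ivy: go left to rye.
      At rye: no left child.
      At rye: go right to reed.
        reed is a leaf — visit reed.
      Visit rye.
    At ivy: no right child.
    Visit ivy.
  Visit bay.
Visit mint.
Full post-order sequence: daisy, cedar, ash, fig, fir, fern, reed, rye, ivy, bay, mint.

rye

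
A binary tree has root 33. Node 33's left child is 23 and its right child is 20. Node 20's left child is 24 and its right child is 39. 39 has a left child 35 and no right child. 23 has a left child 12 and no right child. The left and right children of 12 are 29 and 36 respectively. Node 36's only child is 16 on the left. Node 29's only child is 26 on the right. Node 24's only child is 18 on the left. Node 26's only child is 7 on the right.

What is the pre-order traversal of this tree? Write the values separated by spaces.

33 23 12 29 26 7 36 16 20 24 18 39 35

Pre-order visits the node, then its left subtree, then its right subtree.
Visit 33.
At 33: go left to 23.
  Visit 23.
  At 23: go left to 12.
    Visit 12.
    At 12: go left to 29.
      Visit 29.
      At 29: no left child.
      At 29: go right to 26.
        Visit 26.
        At 26: no left child.
        At 26: go right to 7.
          7 is a leaf — visit 7.
    At 12: go right to 36.
      Visit 36.
      At 36: go left to 16.
        16 is a leaf — visit 16.
      At 36: no right child.
  At 23: no right child.
At 33: go right to 20.
  Visit 20.
  At 20: go left to 24.
    Visit 24.
    At 24: go left to 18.
      18 is a leaf — visit 18.
    At 24: no right child.
  At 20: go right to 39.
    Visit 39.
    At 39: go left to 35.
      35 is a leaf — visit 35.
    At 39: no right child.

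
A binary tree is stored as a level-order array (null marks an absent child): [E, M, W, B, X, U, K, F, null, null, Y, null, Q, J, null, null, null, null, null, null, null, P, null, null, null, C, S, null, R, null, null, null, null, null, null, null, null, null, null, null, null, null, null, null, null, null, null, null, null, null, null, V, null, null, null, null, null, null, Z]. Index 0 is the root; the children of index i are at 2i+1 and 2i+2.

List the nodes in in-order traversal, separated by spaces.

F B M X P Y E U V C Q S W J R Z K

In-order visits the left subtree, then the node, then the right subtree.
At E: go left to M.
  At M: go left to B.
    At B: go left to F.
      F is a leaf — visit F.
    Visit B.
    At B: no right child.
  Visit M.
  At M: go right to X.
    At X: no left child.
    Visit X.
    At X: go right to Y.
      At Y: go left to P.
        P is a leaf — visit P.
      Visit Y.
      At Y: no right child.
Visit E.
At E: go right to W.
  At W: go left to U.
    At U: no left child.
    Visit U.
    At U: go right to Q.
      At Q: go left to C.
        At C: go left to V.
          V is a leaf — visit V.
        Visit C.
        At C: no right child.
      Visit Q.
      At Q: go right to S.
        S is a leaf — visit S.
  Visit W.
  At W: go right to K.
    At K: go left to J.
      At J: no left child.
      Visit J.
      At J: go right to R.
        At R: no left child.
        Visit R.
        At R: go right to Z.
          Z is a leaf — visit Z.
    Visit K.
    At K: no right child.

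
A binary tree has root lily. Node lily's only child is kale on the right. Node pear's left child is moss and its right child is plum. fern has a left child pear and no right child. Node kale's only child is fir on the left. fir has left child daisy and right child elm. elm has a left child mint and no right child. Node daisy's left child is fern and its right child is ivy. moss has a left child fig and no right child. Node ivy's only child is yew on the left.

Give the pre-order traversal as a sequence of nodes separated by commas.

lily, kale, fir, daisy, fern, pear, moss, fig, plum, ivy, yew, elm, mint

Pre-order visits the node, then its left subtree, then its right subtree.
Visit lily.
At lily: no left child.
At lily: go right to kale.
  Visit kale.
  At kale: go left to fir.
    Visit fir.
    At fir: go left to daisy.
      Visit daisy.
      At daisy: go left to fern.
        Visit fern.
        At fern: go left to pear.
          Visit pear.
          At pear: go left to moss.
            Visit moss.
            At moss: go left to fig.
              fig is a leaf — visit fig.
            At moss: no right child.
          At pear: go right to plum.
            plum is a leaf — visit plum.
        At fern: no right child.
      At daisy: go right to ivy.
        Visit ivy.
        At ivy: go left to yew.
          yew is a leaf — visit yew.
        At ivy: no right child.
    At fir: go right to elm.
      Visit elm.
      At elm: go left to mint.
        mint is a leaf — visit mint.
      At elm: no right child.
  At kale: no right child.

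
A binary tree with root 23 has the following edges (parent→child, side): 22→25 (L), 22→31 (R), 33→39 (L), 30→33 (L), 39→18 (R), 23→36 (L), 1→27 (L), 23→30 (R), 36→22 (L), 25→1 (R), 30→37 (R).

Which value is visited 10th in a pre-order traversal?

Pre-order visits the node, then its left subtree, then its right subtree.
Visit 23.
At 23: go left to 36.
  Visit 36.
  At 36: go left to 22.
    Visit 22.
    At 22: go left to 25.
      Visit 25.
      At 25: no left child.
      At 25: go right to 1.
        Visit 1.
        At 1: go left to 27.
          27 is a leaf — visit 27.
        At 1: no right child.
    At 22: go right to 31.
      31 is a leaf — visit 31.
  At 36: no right child.
At 23: go right to 30.
  Visit 30.
  At 30: go left to 33.
    Visit 33.
    At 33: go left to 39.
      Visit 39.
      At 39: no left child.
      At 39: go right to 18.
        18 is a leaf — visit 18.
    At 33: no right child.
  At 30: go right to 37.
    37 is a leaf — visit 37.
Full pre-order sequence: 23, 36, 22, 25, 1, 27, 31, 30, 33, 39, 18, 37.

39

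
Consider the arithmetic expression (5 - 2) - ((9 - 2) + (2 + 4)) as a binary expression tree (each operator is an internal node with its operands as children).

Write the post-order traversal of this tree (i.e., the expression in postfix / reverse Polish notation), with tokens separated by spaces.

Post-order on an expression tree gives postfix notation: for each operator, emit left operand, right operand, then the operator.

5 2 - 9 2 - 2 4 + + -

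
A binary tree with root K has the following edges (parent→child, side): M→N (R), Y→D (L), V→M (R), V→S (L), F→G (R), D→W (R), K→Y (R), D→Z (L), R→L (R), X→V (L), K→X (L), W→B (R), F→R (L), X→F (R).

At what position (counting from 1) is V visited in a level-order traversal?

Level-order visits nodes level by level from the root, left to right within each level.
Level 0: K
Level 1: X, Y
Level 2: V, F, D
Level 3: S, M, R, G, Z, W
Level 4: N, L, B
Full level-order sequence: K, X, Y, V, F, D, S, M, R, G, Z, W, N, L, B.

4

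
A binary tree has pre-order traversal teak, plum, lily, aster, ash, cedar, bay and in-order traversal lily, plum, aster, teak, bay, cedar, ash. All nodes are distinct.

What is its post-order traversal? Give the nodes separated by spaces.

lily aster plum bay cedar ash teak

The first element of pre-order is the root; it splits in-order into left and right subtrees.
Root teak: left subtree has 3 nodes {lily, plum, aster}, right has 3 {bay, cedar, ash}.
  Root plum: left subtree has 1 node {lily}, right has 1 {aster}.
  Root ash: left subtree has 2 nodes {bay, cedar}, right has 0 { }.
    Root cedar: left subtree has 1 node {bay}, right has 0 { }.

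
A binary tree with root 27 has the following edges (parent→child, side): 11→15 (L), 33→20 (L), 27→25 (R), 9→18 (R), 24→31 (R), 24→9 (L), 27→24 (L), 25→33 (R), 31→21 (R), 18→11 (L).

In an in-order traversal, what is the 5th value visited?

24

In-order visits the left subtree, then the node, then the right subtree.
At 27: go left to 24.
  At 24: go left to 9.
    At 9: no left child.
    Visit 9.
    At 9: go right to 18.
      At 18: go left to 11.
        At 11: go left to 15.
          15 is a leaf — visit 15.
        Visit 11.
        At 11: no right child.
      Visit 18.
      At 18: no right child.
  Visit 24.
  At 24: go right to 31.
    At 31: no left child.
    Visit 31.
    At 31: go right to 21.
      21 is a leaf — visit 21.
Visit 27.
At 27: go right to 25.
  At 25: no left child.
  Visit 25.
  At 25: go right to 33.
    At 33: go left to 20.
      20 is a leaf — visit 20.
    Visit 33.
    At 33: no right child.
Full in-order sequence: 9, 15, 11, 18, 24, 31, 21, 27, 25, 20, 33.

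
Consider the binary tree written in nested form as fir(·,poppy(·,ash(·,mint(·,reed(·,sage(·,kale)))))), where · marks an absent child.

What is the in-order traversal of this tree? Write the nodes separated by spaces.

fir poppy ash mint reed sage kale

In-order visits the left subtree, then the node, then the right subtree.
At fir: no left child.
Visit fir.
At fir: go right to poppy.
  At poppy: no left child.
  Visit poppy.
  At poppy: go right to ash.
    At ash: no left child.
    Visit ash.
    At ash: go right to mint.
      At mint: no left child.
      Visit mint.
      At mint: go right to reed.
        At reed: no left child.
        Visit reed.
        At reed: go right to sage.
          At sage: no left child.
          Visit sage.
          At sage: go right to kale.
            kale is a leaf — visit kale.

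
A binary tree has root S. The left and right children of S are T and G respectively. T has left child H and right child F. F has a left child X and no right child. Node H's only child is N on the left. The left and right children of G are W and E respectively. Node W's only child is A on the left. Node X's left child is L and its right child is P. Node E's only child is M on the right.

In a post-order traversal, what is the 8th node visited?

Post-order visits the left subtree, then the right subtree, then the node.
At S: go left to T.
  At T: go left to H.
    At H: go left to N.
      N is a leaf — visit N.
    At H: no right child.
    Visit H.
  At T: go right to F.
    At F: go left to X.
      At X: go left to L.
        L is a leaf — visit L.
      At X: go right to P.
        P is a leaf — visit P.
      Visit X.
    At F: no right child.
    Visit F.
  Visit T.
At S: go right to G.
  At G: go left to W.
    At W: go left to A.
      A is a leaf — visit A.
    At W: no right child.
    Visit W.
  At G: go right to E.
    At E: no left child.
    At E: go right to M.
      M is a leaf — visit M.
    Visit E.
  Visit G.
Visit S.
Full post-order sequence: N, H, L, P, X, F, T, A, W, M, E, G, S.

A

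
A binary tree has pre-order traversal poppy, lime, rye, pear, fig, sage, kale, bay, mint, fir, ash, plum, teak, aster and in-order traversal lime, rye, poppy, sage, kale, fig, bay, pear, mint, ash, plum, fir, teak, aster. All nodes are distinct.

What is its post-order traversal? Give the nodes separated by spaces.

rye lime kale sage bay fig plum ash aster teak fir mint pear poppy

The first element of pre-order is the root; it splits in-order into left and right subtrees.
Root poppy: left subtree has 2 nodes {lime, rye}, right has 11 {sage, kale, fig, bay, pear, mint, ash, plum, fir, teak, aster}.
  Root lime: left subtree has 0 nodes { }, right has 1 {rye}.
  Root pear: left subtree has 4 nodes {sage, kale, fig, bay}, right has 6 {mint, ash, plum, fir, teak, aster}.
    Root fig: left subtree has 2 nodes {sage, kale}, right has 1 {bay}.
      Root sage: left subtree has 0 nodes { }, right has 1 {kale}.
    Root mint: left subtree has 0 nodes { }, right has 5 {ash, plum, fir, teak, aster}.
      Root fir: left subtree has 2 nodes {ash, plum}, right has 2 {teak, aster}.
        Root ash: left subtree has 0 nodes { }, right has 1 {plum}.
        Root teak: left subtree has 0 nodes { }, right has 1 {aster}.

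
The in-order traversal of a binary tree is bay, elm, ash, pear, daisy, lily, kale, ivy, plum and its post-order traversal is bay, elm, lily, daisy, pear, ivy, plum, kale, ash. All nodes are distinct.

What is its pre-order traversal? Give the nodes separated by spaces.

ash elm bay kale pear daisy lily plum ivy

The last element of post-order is the root; it splits in-order into left and right subtrees.
Root ash: left subtree has 2 nodes {bay, elm}, right has 6 {pear, daisy, lily, kale, ivy, plum}.
  Root elm: left subtree has 1 node {bay}, right has 0 { }.
  Root kale: left subtree has 3 nodes {pear, daisy, lily}, right has 2 {ivy, plum}.
    Root pear: left subtree has 0 nodes { }, right has 2 {daisy, lily}.
      Root daisy: left subtree has 0 nodes { }, right has 1 {lily}.
    Root plum: left subtree has 1 node {ivy}, right has 0 { }.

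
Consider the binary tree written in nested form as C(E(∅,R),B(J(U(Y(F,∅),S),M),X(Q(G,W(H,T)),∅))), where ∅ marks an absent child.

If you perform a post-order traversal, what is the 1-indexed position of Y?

Post-order visits the left subtree, then the right subtree, then the node.
At C: go left to E.
  At E: no left child.
  At E: go right to R.
    R is a leaf — visit R.
  Visit E.
At C: go right to B.
  At B: go left to J.
    At J: go left to U.
      At U: go left to Y.
        At Y: go left to F.
          F is a leaf — visit F.
        At Y: no right child.
        Visit Y.
      At U: go right to S.
        S is a leaf — visit S.
      Visit U.
    At J: go right to M.
      M is a leaf — visit M.
    Visit J.
  At B: go right to X.
    At X: go left to Q.
      At Q: go left to G.
        G is a leaf — visit G.
      At Q: go right to W.
        At W: go left to H.
          H is a leaf — visit H.
        At W: go right to T.
          T is a leaf — visit T.
        Visit W.
      Visit Q.
    At X: no right child.
    Visit X.
  Visit B.
Visit C.
Full post-order sequence: R, E, F, Y, S, U, M, J, G, H, T, W, Q, X, B, C.

4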